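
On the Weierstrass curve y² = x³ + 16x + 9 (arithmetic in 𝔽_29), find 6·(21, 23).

(2, 7)

Write P = (21, 23).
Repeated addition: build up to 6P.
2P: tangent at (21, 23): λ = (3·21² + 16)/(2·23) ≡ 5/17. 17⁻¹ ≡ 12 (mod 29), so λ ≡ 5·12 ≡ 2.
  x = λ² - 21 - 21 = 4 - 42 ≡ 20; y = λ·(21 - 20) - 23 ≡ 8. → (20, 8)
3P: (20, 8) + (21, 23). λ = (23 - 8)/(21 - 20) ≡ 15/1 mod 29. 1⁻¹ ≡ 1 (mod 29) since 1·1 = 1 ≡ 1, so λ ≡ 15.
  x = λ² - 20 - 21 = 225 - 41 ≡ 10; y = λ·(20 - 10) - 8 ≡ 26. → (10, 26)
4P: (10, 26) + (21, 23). λ = (23 - 26)/(21 - 10) ≡ 26/11 mod 29. 11⁻¹ ≡ 8 (mod 29) since 11·8 = 88 ≡ 1, so λ ≡ 5.
  x = λ² - 10 - 21 = 25 - 31 ≡ 23; y = λ·(10 - 23) - 26 ≡ 25. → (23, 25)
5P: (23, 25) + (21, 23). λ = (23 - 25)/(21 - 23) ≡ 27/27 mod 29. 27⁻¹ ≡ 14 (mod 29), so λ ≡ 1.
  x = λ² - 23 - 21 = 1 - 44 ≡ 15; y = λ·(23 - 15) - 25 ≡ 12. → (15, 12)
6P: (15, 12) + (21, 23). λ = (23 - 12)/(21 - 15) ≡ 11/6 mod 29. 6⁻¹ ≡ 5 (mod 29), so λ ≡ 26.
  x = λ² - 15 - 21 = 676 - 36 ≡ 2; y = λ·(15 - 2) - 12 ≡ 7. → (2, 7)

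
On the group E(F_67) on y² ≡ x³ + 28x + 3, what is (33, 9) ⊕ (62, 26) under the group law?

(33, 9) + (62, 26). λ = (26 - 9)/(62 - 33) ≡ 17/29 mod 67. 29⁻¹ ≡ 37 (mod 67), so λ ≡ 26.
  x = λ² - 33 - 62 = 676 - 95 ≡ 45; y = λ·(33 - 45) - 9 ≡ 14. → (45, 14)

(45, 14)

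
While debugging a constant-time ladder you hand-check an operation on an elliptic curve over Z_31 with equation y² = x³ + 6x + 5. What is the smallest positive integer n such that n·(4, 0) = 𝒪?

2P: (4, 0) + (4, 0): same x and y₁ ≡ -y₂, so the sum is 𝒪.
2P = 𝒪, so the order is 2.

2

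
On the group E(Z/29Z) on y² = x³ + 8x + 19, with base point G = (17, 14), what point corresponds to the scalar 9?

Repeated addition: build up to 9G.
2G: tangent at (17, 14): λ = (3·17² + 8)/(2·14) ≡ 5/28. 28⁻¹ ≡ 28 (mod 29), so λ ≡ 5·28 ≡ 24.
  x = λ² - 17 - 17 = 576 - 34 ≡ 20; y = λ·(17 - 20) - 14 ≡ 1. → (20, 1)
3G: (20, 1) + (17, 14). λ = (14 - 1)/(17 - 20) ≡ 13/26 mod 29. 26⁻¹ ≡ 19 (mod 29), so λ ≡ 15.
  x = λ² - 20 - 17 = 225 - 37 ≡ 14; y = λ·(20 - 14) - 1 ≡ 2. → (14, 2)
4G: (14, 2) + (17, 14). λ = (14 - 2)/(17 - 14) ≡ 12/3 mod 29. 3⁻¹ ≡ 10 (mod 29), so λ ≡ 4.
  x = λ² - 14 - 17 = 16 - 31 ≡ 14; y = λ·(14 - 14) - 2 ≡ 27. → (14, 27)
5G: (14, 27) + (17, 14). λ = (14 - 27)/(17 - 14) ≡ 16/3 mod 29. 3⁻¹ ≡ 10 (mod 29), so λ ≡ 15.
  x = λ² - 14 - 17 = 225 - 31 ≡ 20; y = λ·(14 - 20) - 27 ≡ 28. → (20, 28)
6G: (20, 28) + (17, 14). λ = (14 - 28)/(17 - 20) ≡ 15/26 mod 29. 26⁻¹ ≡ 19 (mod 29), so λ ≡ 24.
  x = λ² - 20 - 17 = 576 - 37 ≡ 17; y = λ·(20 - 17) - 28 ≡ 15. → (17, 15)
7G: (17, 15) + (17, 14): same x and y₁ ≡ -y₂, so the sum is the point at infinity.
8G: the point at infinity + (17, 14) = (17, 14) (identity).
9G: tangent at (17, 14): λ = (3·17² + 8)/(2·14) ≡ 5/28. 28⁻¹ ≡ 28 (mod 29), so λ ≡ 5·28 ≡ 24.
  x = λ² - 17 - 17 = 576 - 34 ≡ 20; y = λ·(17 - 20) - 14 ≡ 1. → (20, 1)

(20, 1)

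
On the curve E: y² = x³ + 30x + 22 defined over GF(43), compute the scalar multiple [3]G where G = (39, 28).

(3, 15)

Repeated addition: build up to 3G.
2G: tangent at (39, 28): λ = (3·39² + 30)/(2·28) ≡ 35/13. 13⁻¹ ≡ 10 (mod 43), so λ ≡ 35·10 ≡ 6.
  x = λ² - 39 - 39 = 36 - 78 ≡ 1; y = λ·(39 - 1) - 28 ≡ 28. → (1, 28)
3G: (1, 28) + (39, 28). λ = (28 - 28)/(39 - 1) ≡ 0/38 mod 43. 38⁻¹ ≡ 17 (mod 43), so λ ≡ 0.
  x = λ² - 1 - 39 = 0 - 40 ≡ 3; y = λ·(1 - 3) - 28 ≡ 15. → (3, 15)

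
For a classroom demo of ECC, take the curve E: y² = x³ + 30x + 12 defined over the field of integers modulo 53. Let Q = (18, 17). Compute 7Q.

Double-and-add on 7 = (111)₂. Start with Q = (18, 17) for the leading 1-bit.
double: tangent at (18, 17): λ = (3·18² + 30)/(2·17) ≡ 48/34. 34⁻¹ ≡ 39 (mod 53) since 34·39 = 1326 ≡ 1, so λ ≡ 48·39 ≡ 17.
  x = λ² - 18 - 18 = 289 - 36 ≡ 41; y = λ·(18 - 41) - 17 ≡ 16. → (41, 16)
add Q: (41, 16) + (18, 17). λ = (17 - 16)/(18 - 41) ≡ 1/30 mod 53. 30⁻¹ ≡ 23 (mod 53), so λ ≡ 23.
  x = λ² - 41 - 18 = 529 - 59 ≡ 46; y = λ·(41 - 46) - 16 ≡ 28. → (46, 28)
double: tangent at (46, 28): λ = (3·46² + 30)/(2·28) ≡ 18/3. 3⁻¹ ≡ 18 (mod 53) since 3·18 = 54 ≡ 1, so λ ≡ 18·18 ≡ 6.
  x = λ² - 46 - 46 = 36 - 92 ≡ 50; y = λ·(46 - 50) - 28 ≡ 1. → (50, 1)
add Q: (50, 1) + (18, 17). λ = (17 - 1)/(18 - 50) ≡ 16/21 mod 53. 21⁻¹ ≡ 48 (mod 53), so λ ≡ 26.
  x = λ² - 50 - 18 = 676 - 68 ≡ 25; y = λ·(50 - 25) - 1 ≡ 13. → (25, 13)

(25, 13)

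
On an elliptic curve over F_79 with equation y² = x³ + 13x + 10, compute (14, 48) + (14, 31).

The two points share x = 14 and their y-coordinates satisfy 48 + 31 ≡ 0 (mod 79), so they are inverses. Their sum is the point at infinity.

O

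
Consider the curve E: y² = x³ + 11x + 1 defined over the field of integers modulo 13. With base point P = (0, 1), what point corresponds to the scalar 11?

Double-and-add on 11 = (1011)₂. Start with P = (0, 1) for the leading 1-bit.
double: tangent at (0, 1): λ = (3·0² + 11)/(2·1) ≡ 11/2. 2⁻¹ ≡ 7 (mod 13), so λ ≡ 11·7 ≡ 12.
  x = λ² - 0 - 0 = 144 - 0 ≡ 1; y = λ·(0 - 1) - 1 ≡ 0. → (1, 0)
double: (1, 0) + (1, 0): same x and y₁ ≡ -y₂, so the sum is O.
add P: O + (0, 1) = (0, 1) (identity).
double: tangent at (0, 1): λ = (3·0² + 11)/(2·1) ≡ 11/2. 2⁻¹ ≡ 7 (mod 13), so λ ≡ 11·7 ≡ 12.
  x = λ² - 0 - 0 = 144 - 0 ≡ 1; y = λ·(0 - 1) - 1 ≡ 0. → (1, 0)
add P: (1, 0) + (0, 1). λ = (1 - 0)/(0 - 1) ≡ 1/12 mod 13. 12⁻¹ ≡ 12 (mod 13), so λ ≡ 12.
  x = λ² - 1 - 0 = 144 - 1 ≡ 0; y = λ·(1 - 0) - 0 ≡ 12. → (0, 12)

(0, 12)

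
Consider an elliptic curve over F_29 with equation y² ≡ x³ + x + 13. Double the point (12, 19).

tangent at (12, 19): λ = (3·12² + 1)/(2·19) ≡ 27/9. 9⁻¹ ≡ 13 (mod 29) since 9·13 = 117 ≡ 1, so λ ≡ 27·13 ≡ 3.
  x = λ² - 12 - 12 = 9 - 24 ≡ 14; y = λ·(12 - 14) - 19 ≡ 4. → (14, 4)

(14, 4)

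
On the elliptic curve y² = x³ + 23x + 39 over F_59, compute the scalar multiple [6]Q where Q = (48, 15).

Repeated addition: build up to 6Q.
2Q: tangent at (48, 15): λ = (3·48² + 23)/(2·15) ≡ 32/30. 30⁻¹ ≡ 2 (mod 59), so λ ≡ 32·2 ≡ 5.
  x = λ² - 48 - 48 = 25 - 96 ≡ 47; y = λ·(48 - 47) - 15 ≡ 49. → (47, 49)
3Q: (47, 49) + (48, 15). λ = (15 - 49)/(48 - 47) ≡ 25/1 mod 59. 1⁻¹ ≡ 1 (mod 59) since 1·1 = 1 ≡ 1, so λ ≡ 25.
  x = λ² - 47 - 48 = 625 - 95 ≡ 58; y = λ·(47 - 58) - 49 ≡ 30. → (58, 30)
4Q: (58, 30) + (48, 15). λ = (15 - 30)/(48 - 58) ≡ 44/49 mod 59. 49⁻¹ ≡ 53 (mod 59) since 49·53 = 2597 ≡ 1, so λ ≡ 31.
  x = λ² - 58 - 48 = 961 - 106 ≡ 29; y = λ·(58 - 29) - 30 ≡ 43. → (29, 43)
5Q: (29, 43) + (48, 15). λ = (15 - 43)/(48 - 29) ≡ 31/19 mod 59. 19⁻¹ ≡ 28 (mod 59) since 19·28 = 532 ≡ 1, so λ ≡ 42.
  x = λ² - 29 - 48 = 1764 - 77 ≡ 35; y = λ·(29 - 35) - 43 ≡ 0. → (35, 0)
6Q: (35, 0) + (48, 15). λ = (15 - 0)/(48 - 35) ≡ 15/13 mod 59. 13⁻¹ ≡ 50 (mod 59) since 13·50 = 650 ≡ 1, so λ ≡ 42.
  x = λ² - 35 - 48 = 1764 - 83 ≡ 29; y = λ·(35 - 29) - 0 ≡ 16. → (29, 16)

(29, 16)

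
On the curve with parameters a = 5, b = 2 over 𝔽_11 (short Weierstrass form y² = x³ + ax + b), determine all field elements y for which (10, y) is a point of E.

x³ + 5x + 2 = 1052 ≡ 7 (mod 11).
7 is a non-residue mod 11; no y exists.

none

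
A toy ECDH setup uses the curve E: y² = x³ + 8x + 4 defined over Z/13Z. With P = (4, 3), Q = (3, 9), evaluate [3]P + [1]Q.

First 3P:
Repeated addition: build up to 3P.
2P: tangent at (4, 3): λ = (3·4² + 8)/(2·3) ≡ 4/6. 6⁻¹ ≡ 11 (mod 13) since 6·11 = 66 ≡ 1, so λ ≡ 4·11 ≡ 5.
  x = λ² - 4 - 4 = 25 - 8 ≡ 4; y = λ·(4 - 4) - 3 ≡ 10. → (4, 10)
3P: (4, 10) + (4, 3): same x and y₁ ≡ -y₂, so the sum is ∞.
3P = ∞.
Finally 3P + Q:
∞ + (3, 9) = (3, 9) (identity).

(3, 9)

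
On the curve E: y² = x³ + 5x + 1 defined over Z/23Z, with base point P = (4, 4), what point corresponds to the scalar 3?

Repeated addition: build up to 3P.
2P: tangent at (4, 4): λ = (3·4² + 5)/(2·4) ≡ 7/8. 8⁻¹ ≡ 3 (mod 23) since 8·3 = 24 ≡ 1, so λ ≡ 7·3 ≡ 21.
  x = λ² - 4 - 4 = 441 - 8 ≡ 19; y = λ·(4 - 19) - 4 ≡ 3. → (19, 3)
3P: (19, 3) + (4, 4). λ = (4 - 3)/(4 - 19) ≡ 1/8 mod 23. 8⁻¹ ≡ 3 (mod 23) since 8·3 = 24 ≡ 1, so λ ≡ 3.
  x = λ² - 19 - 4 = 9 - 23 ≡ 9; y = λ·(19 - 9) - 3 ≡ 4. → (9, 4)

(9, 4)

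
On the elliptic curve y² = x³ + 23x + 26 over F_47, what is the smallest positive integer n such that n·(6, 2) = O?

3

2P: tangent at (6, 2): λ = (3·6² + 23)/(2·2) ≡ 37/4. 4⁻¹ ≡ 12 (mod 47) since 4·12 = 48 ≡ 1, so λ ≡ 37·12 ≡ 21.
  x = λ² - 6 - 6 = 441 - 12 ≡ 6; y = λ·(6 - 6) - 2 ≡ 45. → (6, 45)
3P: (6, 45) + (6, 2): same x and y₁ ≡ -y₂, so the sum is O.
3P = O, so the order is 3.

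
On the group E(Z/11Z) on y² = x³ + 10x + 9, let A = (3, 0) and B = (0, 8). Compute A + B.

(9, 5)

(3, 0) + (0, 8). λ = (8 - 0)/(0 - 3) ≡ 8/8 mod 11. 8⁻¹ ≡ 7 (mod 11), so λ ≡ 1.
  x = λ² - 3 - 0 = 1 - 3 ≡ 9; y = λ·(3 - 9) - 0 ≡ 5. → (9, 5)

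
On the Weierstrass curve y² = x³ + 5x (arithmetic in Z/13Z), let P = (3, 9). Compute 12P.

Repeated addition: build up to 12P.
2P: tangent at (3, 9): λ = (3·3² + 5)/(2·9) ≡ 6/5. 5⁻¹ ≡ 8 (mod 13) since 5·8 = 40 ≡ 1, so λ ≡ 6·8 ≡ 9.
  x = λ² - 3 - 3 = 81 - 6 ≡ 10; y = λ·(3 - 10) - 9 ≡ 6. → (10, 6)
3P: (10, 6) + (3, 9). λ = (9 - 6)/(3 - 10) ≡ 3/6 mod 13. 6⁻¹ ≡ 11 (mod 13) since 6·11 = 66 ≡ 1, so λ ≡ 7.
  x = λ² - 10 - 3 = 49 - 13 ≡ 10; y = λ·(10 - 10) - 6 ≡ 7. → (10, 7)
4P: (10, 7) + (3, 9). λ = (9 - 7)/(3 - 10) ≡ 2/6 mod 13. 6⁻¹ ≡ 11 (mod 13), so λ ≡ 9.
  x = λ² - 10 - 3 = 81 - 13 ≡ 3; y = λ·(10 - 3) - 7 ≡ 4. → (3, 4)
5P: (3, 4) + (3, 9): same x and y₁ ≡ -y₂, so the sum is 𝒪.
6P: 𝒪 + (3, 9) = (3, 9) (identity).
7P: tangent at (3, 9): λ = (3·3² + 5)/(2·9) ≡ 6/5. 5⁻¹ ≡ 8 (mod 13) since 5·8 = 40 ≡ 1, so λ ≡ 6·8 ≡ 9.
  x = λ² - 3 - 3 = 81 - 6 ≡ 10; y = λ·(3 - 10) - 9 ≡ 6. → (10, 6)
8P: (10, 6) + (3, 9). λ = (9 - 6)/(3 - 10) ≡ 3/6 mod 13. 6⁻¹ ≡ 11 (mod 13) since 6·11 = 66 ≡ 1, so λ ≡ 7.
  x = λ² - 10 - 3 = 49 - 13 ≡ 10; y = λ·(10 - 10) - 6 ≡ 7. → (10, 7)
9P: (10, 7) + (3, 9). λ = (9 - 7)/(3 - 10) ≡ 2/6 mod 13. 6⁻¹ ≡ 11 (mod 13), so λ ≡ 9.
  x = λ² - 10 - 3 = 81 - 13 ≡ 3; y = λ·(10 - 3) - 7 ≡ 4. → (3, 4)
10P: (3, 4) + (3, 9): same x and y₁ ≡ -y₂, so the sum is 𝒪.
11P: 𝒪 + (3, 9) = (3, 9) (identity).
12P: tangent at (3, 9): λ = (3·3² + 5)/(2·9) ≡ 6/5. 5⁻¹ ≡ 8 (mod 13), so λ ≡ 6·8 ≡ 9.
  x = λ² - 3 - 3 = 81 - 6 ≡ 10; y = λ·(3 - 10) - 9 ≡ 6. → (10, 6)

(10, 6)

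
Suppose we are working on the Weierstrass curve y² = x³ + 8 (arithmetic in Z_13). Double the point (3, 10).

tangent at (3, 10): λ = (3·3² + 0)/(2·10) ≡ 1/7. 7⁻¹ ≡ 2 (mod 13), so λ ≡ 1·2 ≡ 2.
  x = λ² - 3 - 3 = 4 - 6 ≡ 11; y = λ·(3 - 11) - 10 ≡ 0. → (11, 0)

(11, 0)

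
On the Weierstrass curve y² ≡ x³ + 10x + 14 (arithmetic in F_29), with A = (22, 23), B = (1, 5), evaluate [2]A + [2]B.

(12, 21)

First 2A:
Repeated addition: build up to 2A.
2A: tangent at (22, 23): λ = (3·22² + 10)/(2·23) ≡ 12/17. 17⁻¹ ≡ 12 (mod 29), so λ ≡ 12·12 ≡ 28.
  x = λ² - 22 - 22 = 784 - 44 ≡ 15; y = λ·(22 - 15) - 23 ≡ 28. → (15, 28)
2A = (15, 28).
Next 2B:
Repeated addition: build up to 2B.
2B: tangent at (1, 5): λ = (3·1² + 10)/(2·5) ≡ 13/10. 10⁻¹ ≡ 3 (mod 29), so λ ≡ 13·3 ≡ 10.
  x = λ² - 1 - 1 = 100 - 2 ≡ 11; y = λ·(1 - 11) - 5 ≡ 11. → (11, 11)
2B = (11, 11).
Finally 2A + 2B:
(15, 28) + (11, 11). λ = (11 - 28)/(11 - 15) ≡ 12/25 mod 29. 25⁻¹ ≡ 7 (mod 29), so λ ≡ 26.
  x = λ² - 15 - 11 = 676 - 26 ≡ 12; y = λ·(15 - 12) - 28 ≡ 21. → (12, 21)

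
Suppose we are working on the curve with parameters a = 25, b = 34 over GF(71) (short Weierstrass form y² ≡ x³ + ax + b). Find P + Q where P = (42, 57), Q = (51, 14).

(28, 26)

(42, 57) + (51, 14). λ = (14 - 57)/(51 - 42) ≡ 28/9 mod 71. 9⁻¹ ≡ 8 (mod 71), so λ ≡ 11.
  x = λ² - 42 - 51 = 121 - 93 ≡ 28; y = λ·(42 - 28) - 57 ≡ 26. → (28, 26)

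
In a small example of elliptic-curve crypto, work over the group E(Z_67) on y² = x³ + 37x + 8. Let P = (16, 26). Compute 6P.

(44, 51)

Repeated addition: build up to 6P.
2P: tangent at (16, 26): λ = (3·16² + 37)/(2·26) ≡ 1/52. 52⁻¹ ≡ 58 (mod 67), so λ ≡ 1·58 ≡ 58.
  x = λ² - 16 - 16 = 3364 - 32 ≡ 49; y = λ·(16 - 49) - 26 ≡ 3. → (49, 3)
3P: (49, 3) + (16, 26). λ = (26 - 3)/(16 - 49) ≡ 23/34 mod 67. 34⁻¹ ≡ 2 (mod 67), so λ ≡ 46.
  x = λ² - 49 - 16 = 2116 - 65 ≡ 41; y = λ·(49 - 41) - 3 ≡ 30. → (41, 30)
4P: (41, 30) + (16, 26). λ = (26 - 30)/(16 - 41) ≡ 63/42 mod 67. 42⁻¹ ≡ 8 (mod 67) since 42·8 = 336 ≡ 1, so λ ≡ 35.
  x = λ² - 41 - 16 = 1225 - 57 ≡ 29; y = λ·(41 - 29) - 30 ≡ 55. → (29, 55)
5P: (29, 55) + (16, 26). λ = (26 - 55)/(16 - 29) ≡ 38/54 mod 67. 54⁻¹ ≡ 36 (mod 67), so λ ≡ 28.
  x = λ² - 29 - 16 = 784 - 45 ≡ 2; y = λ·(29 - 2) - 55 ≡ 31. → (2, 31)
6P: (2, 31) + (16, 26). λ = (26 - 31)/(16 - 2) ≡ 62/14 mod 67. 14⁻¹ ≡ 24 (mod 67) since 14·24 = 336 ≡ 1, so λ ≡ 14.
  x = λ² - 2 - 16 = 196 - 18 ≡ 44; y = λ·(2 - 44) - 31 ≡ 51. → (44, 51)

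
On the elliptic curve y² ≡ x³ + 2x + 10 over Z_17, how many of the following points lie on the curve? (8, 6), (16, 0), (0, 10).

0

(8, 6): 6² ≡ 2, rhs ≡ 11 → off.
(16, 0): 0² ≡ 0, rhs ≡ 7 → off.
(0, 10): 10² ≡ 15, rhs ≡ 10 → off.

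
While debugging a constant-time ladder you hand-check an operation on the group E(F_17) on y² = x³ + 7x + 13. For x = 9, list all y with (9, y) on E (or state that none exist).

none

x³ + 7x + 13 = 805 ≡ 6 (mod 17).
6 is a non-residue mod 17; no y exists.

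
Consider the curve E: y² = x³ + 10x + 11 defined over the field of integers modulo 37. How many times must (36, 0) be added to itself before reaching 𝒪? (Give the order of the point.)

2

2P: (36, 0) + (36, 0): same x and y₁ ≡ -y₂, so the sum is 𝒪.
2P = 𝒪, so the order is 2.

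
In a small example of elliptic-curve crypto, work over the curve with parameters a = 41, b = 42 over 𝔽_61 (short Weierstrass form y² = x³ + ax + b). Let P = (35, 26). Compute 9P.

Repeated addition: build up to 9P.
2P: tangent at (35, 26): λ = (3·35² + 41)/(2·26) ≡ 56/52. 52⁻¹ ≡ 27 (mod 61), so λ ≡ 56·27 ≡ 48.
  x = λ² - 35 - 35 = 2304 - 70 ≡ 38; y = λ·(35 - 38) - 26 ≡ 13. → (38, 13)
3P: (38, 13) + (35, 26). λ = (26 - 13)/(35 - 38) ≡ 13/58 mod 61. 58⁻¹ ≡ 20 (mod 61), so λ ≡ 16.
  x = λ² - 38 - 35 = 256 - 73 ≡ 0; y = λ·(38 - 0) - 13 ≡ 46. → (0, 46)
4P: (0, 46) + (35, 26). λ = (26 - 46)/(35 - 0) ≡ 41/35 mod 61. 35⁻¹ ≡ 7 (mod 61), so λ ≡ 43.
  x = λ² - 0 - 35 = 1849 - 35 ≡ 45; y = λ·(0 - 45) - 46 ≡ 32. → (45, 32)
5P: (45, 32) + (35, 26). λ = (26 - 32)/(35 - 45) ≡ 55/51 mod 61. 51⁻¹ ≡ 6 (mod 61), so λ ≡ 25.
  x = λ² - 45 - 35 = 625 - 80 ≡ 57; y = λ·(45 - 57) - 32 ≡ 34. → (57, 34)
6P: (57, 34) + (35, 26). λ = (26 - 34)/(35 - 57) ≡ 53/39 mod 61. 39⁻¹ ≡ 36 (mod 61), so λ ≡ 17.
  x = λ² - 57 - 35 = 289 - 92 ≡ 14; y = λ·(57 - 14) - 34 ≡ 26. → (14, 26)
7P: (14, 26) + (35, 26). λ = (26 - 26)/(35 - 14) ≡ 0/21 mod 61. 21⁻¹ ≡ 32 (mod 61) since 21·32 = 672 ≡ 1, so λ ≡ 0.
  x = λ² - 14 - 35 = 0 - 49 ≡ 12; y = λ·(14 - 12) - 26 ≡ 35. → (12, 35)
8P: (12, 35) + (35, 26). λ = (26 - 35)/(35 - 12) ≡ 52/23 mod 61. 23⁻¹ ≡ 8 (mod 61), so λ ≡ 50.
  x = λ² - 12 - 35 = 2500 - 47 ≡ 13; y = λ·(12 - 13) - 35 ≡ 37. → (13, 37)
9P: (13, 37) + (35, 26). λ = (26 - 37)/(35 - 13) ≡ 50/22 mod 61. 22⁻¹ ≡ 25 (mod 61), so λ ≡ 30.
  x = λ² - 13 - 35 = 900 - 48 ≡ 59; y = λ·(13 - 59) - 37 ≡ 47. → (59, 47)

(59, 47)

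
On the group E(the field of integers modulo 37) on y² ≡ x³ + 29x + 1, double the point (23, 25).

(19, 14)

tangent at (23, 25): λ = (3·23² + 29)/(2·25) ≡ 25/13. 13⁻¹ ≡ 20 (mod 37), so λ ≡ 25·20 ≡ 19.
  x = λ² - 23 - 23 = 361 - 46 ≡ 19; y = λ·(23 - 19) - 25 ≡ 14. → (19, 14)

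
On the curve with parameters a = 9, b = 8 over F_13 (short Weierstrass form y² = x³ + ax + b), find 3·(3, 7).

O

Write Q = (3, 7).
Repeated addition: build up to 3Q.
2Q: tangent at (3, 7): λ = (3·3² + 9)/(2·7) ≡ 10/1. 1⁻¹ ≡ 1 (mod 13), so λ ≡ 10·1 ≡ 10.
  x = λ² - 3 - 3 = 100 - 6 ≡ 3; y = λ·(3 - 3) - 7 ≡ 6. → (3, 6)
3Q: (3, 6) + (3, 7): same x and y₁ ≡ -y₂, so the sum is the point at infinity.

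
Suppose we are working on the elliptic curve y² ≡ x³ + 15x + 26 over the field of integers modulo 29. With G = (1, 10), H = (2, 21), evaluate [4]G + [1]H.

First 4G:
Double-and-add on 4 = (100)₂. Start with G = (1, 10) for the leading 1-bit.
double: tangent at (1, 10): λ = (3·1² + 15)/(2·10) ≡ 18/20. 20⁻¹ ≡ 16 (mod 29), so λ ≡ 18·16 ≡ 27.
  x = λ² - 1 - 1 = 729 - 2 ≡ 2; y = λ·(1 - 2) - 10 ≡ 21. → (2, 21)
double: tangent at (2, 21): λ = (3·2² + 15)/(2·21) ≡ 27/13. 13⁻¹ ≡ 9 (mod 29), so λ ≡ 27·9 ≡ 11.
  x = λ² - 2 - 2 = 121 - 4 ≡ 1; y = λ·(2 - 1) - 21 ≡ 19. → (1, 19)
4G = (1, 19).
Finally 4G + H:
(1, 19) + (2, 21). λ = (21 - 19)/(2 - 1) ≡ 2/1 mod 29. 1⁻¹ ≡ 1 (mod 29), so λ ≡ 2.
  x = λ² - 1 - 2 = 4 - 3 ≡ 1; y = λ·(1 - 1) - 19 ≡ 10. → (1, 10)

(1, 10)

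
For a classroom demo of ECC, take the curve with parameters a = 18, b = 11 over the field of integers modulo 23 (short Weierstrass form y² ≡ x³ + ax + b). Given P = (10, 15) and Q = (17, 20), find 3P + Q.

(21, 17)

First 3P:
Repeated addition: build up to 3P.
2P: tangent at (10, 15): λ = (3·10² + 18)/(2·15) ≡ 19/7. 7⁻¹ ≡ 10 (mod 23) since 7·10 = 70 ≡ 1, so λ ≡ 19·10 ≡ 6.
  x = λ² - 10 - 10 = 36 - 20 ≡ 16; y = λ·(10 - 16) - 15 ≡ 18. → (16, 18)
3P: (16, 18) + (10, 15). λ = (15 - 18)/(10 - 16) ≡ 20/17 mod 23. 17⁻¹ ≡ 19 (mod 23) since 17·19 = 323 ≡ 1, so λ ≡ 12.
  x = λ² - 16 - 10 = 144 - 26 ≡ 3; y = λ·(16 - 3) - 18 ≡ 0. → (3, 0)
3P = (3, 0).
Finally 3P + Q:
(3, 0) + (17, 20). λ = (20 - 0)/(17 - 3) ≡ 20/14 mod 23. 14⁻¹ ≡ 5 (mod 23), so λ ≡ 8.
  x = λ² - 3 - 17 = 64 - 20 ≡ 21; y = λ·(3 - 21) - 0 ≡ 17. → (21, 17)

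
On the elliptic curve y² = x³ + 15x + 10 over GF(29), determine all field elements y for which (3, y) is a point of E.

x³ + 15x + 10 = 82 ≡ 24 (mod 29).
Square roots of 24 mod 29: 13 and 16 (since 13² = 169 ≡ 24).

13, 16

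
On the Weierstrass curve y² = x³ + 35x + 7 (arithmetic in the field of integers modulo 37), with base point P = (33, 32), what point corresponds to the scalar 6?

Repeated addition: build up to 6P.
2P: tangent at (33, 32): λ = (3·33² + 35)/(2·32) ≡ 9/27. 27⁻¹ ≡ 11 (mod 37), so λ ≡ 9·11 ≡ 25.
  x = λ² - 33 - 33 = 625 - 66 ≡ 4; y = λ·(33 - 4) - 32 ≡ 27. → (4, 27)
3P: (4, 27) + (33, 32). λ = (32 - 27)/(33 - 4) ≡ 5/29 mod 37. 29⁻¹ ≡ 23 (mod 37) since 29·23 = 667 ≡ 1, so λ ≡ 4.
  x = λ² - 4 - 33 = 16 - 37 ≡ 16; y = λ·(4 - 16) - 27 ≡ 36. → (16, 36)
4P: (16, 36) + (33, 32). λ = (32 - 36)/(33 - 16) ≡ 33/17 mod 37. 17⁻¹ ≡ 24 (mod 37), so λ ≡ 15.
  x = λ² - 16 - 33 = 225 - 49 ≡ 28; y = λ·(16 - 28) - 36 ≡ 6. → (28, 6)
5P: (28, 6) + (33, 32). λ = (32 - 6)/(33 - 28) ≡ 26/5 mod 37. 5⁻¹ ≡ 15 (mod 37), so λ ≡ 20.
  x = λ² - 28 - 33 = 400 - 61 ≡ 6; y = λ·(28 - 6) - 6 ≡ 27. → (6, 27)
6P: (6, 27) + (33, 32). λ = (32 - 27)/(33 - 6) ≡ 5/27 mod 37. 27⁻¹ ≡ 11 (mod 37), so λ ≡ 18.
  x = λ² - 6 - 33 = 324 - 39 ≡ 26; y = λ·(6 - 26) - 27 ≡ 20. → (26, 20)

(26, 20)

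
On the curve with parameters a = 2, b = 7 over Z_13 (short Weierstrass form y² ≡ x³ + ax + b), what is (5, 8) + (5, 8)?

(6, 1)

tangent at (5, 8): λ = (3·5² + 2)/(2·8) ≡ 12/3. 3⁻¹ ≡ 9 (mod 13) since 3·9 = 27 ≡ 1, so λ ≡ 12·9 ≡ 4.
  x = λ² - 5 - 5 = 16 - 10 ≡ 6; y = λ·(5 - 6) - 8 ≡ 1. → (6, 1)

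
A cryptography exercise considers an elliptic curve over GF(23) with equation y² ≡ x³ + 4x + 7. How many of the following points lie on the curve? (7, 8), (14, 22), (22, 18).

2

(7, 8): 8² ≡ 18, rhs ≡ 10 → off.
(14, 22): 22² ≡ 1, rhs ≡ 1 → on.
(22, 18): 18² ≡ 2, rhs ≡ 2 → on.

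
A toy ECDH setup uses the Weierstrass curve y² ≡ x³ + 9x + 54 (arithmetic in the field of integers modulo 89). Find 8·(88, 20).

(17, 74)

Write P = (88, 20).
Double-and-add on 8 = (1000)₂. Start with P = (88, 20) for the leading 1-bit.
double: tangent at (88, 20): λ = (3·88² + 9)/(2·20) ≡ 12/40. 40⁻¹ ≡ 69 (mod 89) since 40·69 = 2760 ≡ 1, so λ ≡ 12·69 ≡ 27.
  x = λ² - 88 - 88 = 729 - 176 ≡ 19; y = λ·(88 - 19) - 20 ≡ 63. → (19, 63)
double: tangent at (19, 63): λ = (3·19² + 9)/(2·63) ≡ 24/37. 37⁻¹ ≡ 77 (mod 89) since 37·77 = 2849 ≡ 1, so λ ≡ 24·77 ≡ 68.
  x = λ² - 19 - 19 = 4624 - 38 ≡ 47; y = λ·(19 - 47) - 63 ≡ 80. → (47, 80)
double: tangent at (47, 80): λ = (3·47² + 9)/(2·80) ≡ 50/71. 71⁻¹ ≡ 84 (mod 89), so λ ≡ 50·84 ≡ 17.
  x = λ² - 47 - 47 = 289 - 94 ≡ 17; y = λ·(47 - 17) - 80 ≡ 74. → (17, 74)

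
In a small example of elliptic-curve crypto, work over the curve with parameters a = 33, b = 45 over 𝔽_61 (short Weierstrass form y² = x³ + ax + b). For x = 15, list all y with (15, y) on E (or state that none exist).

x³ + 33x + 45 = 3915 ≡ 11 (mod 61).
11 is a non-residue mod 61; no y exists.

none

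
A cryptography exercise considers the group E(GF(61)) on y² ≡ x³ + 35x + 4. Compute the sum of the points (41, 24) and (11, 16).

(21, 22)

(41, 24) + (11, 16). λ = (16 - 24)/(11 - 41) ≡ 53/31 mod 61. 31⁻¹ ≡ 2 (mod 61), so λ ≡ 45.
  x = λ² - 41 - 11 = 2025 - 52 ≡ 21; y = λ·(41 - 21) - 24 ≡ 22. → (21, 22)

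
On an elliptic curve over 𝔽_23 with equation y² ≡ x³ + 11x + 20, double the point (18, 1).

tangent at (18, 1): λ = (3·18² + 11)/(2·1) ≡ 17/2. 2⁻¹ ≡ 12 (mod 23) since 2·12 = 24 ≡ 1, so λ ≡ 17·12 ≡ 20.
  x = λ² - 18 - 18 = 400 - 36 ≡ 19; y = λ·(18 - 19) - 1 ≡ 2. → (19, 2)

(19, 2)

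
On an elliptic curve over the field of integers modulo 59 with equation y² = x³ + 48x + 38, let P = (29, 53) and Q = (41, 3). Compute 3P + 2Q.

First 3P:
Repeated addition: build up to 3P.
2P: tangent at (29, 53): λ = (3·29² + 48)/(2·53) ≡ 34/47. 47⁻¹ ≡ 54 (mod 59) since 47·54 = 2538 ≡ 1, so λ ≡ 34·54 ≡ 7.
  x = λ² - 29 - 29 = 49 - 58 ≡ 50; y = λ·(29 - 50) - 53 ≡ 36. → (50, 36)
3P: (50, 36) + (29, 53). λ = (53 - 36)/(29 - 50) ≡ 17/38 mod 59. 38⁻¹ ≡ 14 (mod 59), so λ ≡ 2.
  x = λ² - 50 - 29 = 4 - 79 ≡ 43; y = λ·(50 - 43) - 36 ≡ 37. → (43, 37)
3P = (43, 37).
Next 2Q:
Repeated addition: build up to 2Q.
2Q: tangent at (41, 3): λ = (3·41² + 48)/(2·3) ≡ 17/6. 6⁻¹ ≡ 10 (mod 59) since 6·10 = 60 ≡ 1, so λ ≡ 17·10 ≡ 52.
  x = λ² - 41 - 41 = 2704 - 82 ≡ 26; y = λ·(41 - 26) - 3 ≡ 10. → (26, 10)
2Q = (26, 10).
Finally 3P + 2Q:
(43, 37) + (26, 10). λ = (10 - 37)/(26 - 43) ≡ 32/42 mod 59. 42⁻¹ ≡ 52 (mod 59), so λ ≡ 12.
  x = λ² - 43 - 26 = 144 - 69 ≡ 16; y = λ·(43 - 16) - 37 ≡ 51. → (16, 51)

(16, 51)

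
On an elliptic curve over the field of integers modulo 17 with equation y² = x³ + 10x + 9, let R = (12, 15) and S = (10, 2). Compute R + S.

(16, 10)

(12, 15) + (10, 2). λ = (2 - 15)/(10 - 12) ≡ 4/15 mod 17. 15⁻¹ ≡ 8 (mod 17), so λ ≡ 15.
  x = λ² - 12 - 10 = 225 - 22 ≡ 16; y = λ·(12 - 16) - 15 ≡ 10. → (16, 10)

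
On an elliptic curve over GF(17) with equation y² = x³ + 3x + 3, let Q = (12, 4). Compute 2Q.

tangent at (12, 4): λ = (3·12² + 3)/(2·4) ≡ 10/8. 8⁻¹ ≡ 15 (mod 17) since 8·15 = 120 ≡ 1, so λ ≡ 10·15 ≡ 14.
  x = λ² - 12 - 12 = 196 - 24 ≡ 2; y = λ·(12 - 2) - 4 ≡ 0. → (2, 0)

(2, 0)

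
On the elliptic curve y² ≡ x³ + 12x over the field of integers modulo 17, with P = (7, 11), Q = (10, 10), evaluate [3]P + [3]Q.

First 3P:
Repeated addition: build up to 3P.
2P: tangent at (7, 11): λ = (3·7² + 12)/(2·11) ≡ 6/5. 5⁻¹ ≡ 7 (mod 17) since 5·7 = 35 ≡ 1, so λ ≡ 6·7 ≡ 8.
  x = λ² - 7 - 7 = 64 - 14 ≡ 16; y = λ·(7 - 16) - 11 ≡ 2. → (16, 2)
3P: (16, 2) + (7, 11). λ = (11 - 2)/(7 - 16) ≡ 9/8 mod 17. 8⁻¹ ≡ 15 (mod 17), so λ ≡ 16.
  x = λ² - 16 - 7 = 256 - 23 ≡ 12; y = λ·(16 - 12) - 2 ≡ 11. → (12, 11)
3P = (12, 11).
Next 3Q:
Repeated addition: build up to 3Q.
2Q: tangent at (10, 10): λ = (3·10² + 12)/(2·10) ≡ 6/3. 3⁻¹ ≡ 6 (mod 17) since 3·6 = 18 ≡ 1, so λ ≡ 6·6 ≡ 2.
  x = λ² - 10 - 10 = 4 - 20 ≡ 1; y = λ·(10 - 1) - 10 ≡ 8. → (1, 8)
3Q: (1, 8) + (10, 10). λ = (10 - 8)/(10 - 1) ≡ 2/9 mod 17. 9⁻¹ ≡ 2 (mod 17) since 9·2 = 18 ≡ 1, so λ ≡ 4.
  x = λ² - 1 - 10 = 16 - 11 ≡ 5; y = λ·(1 - 5) - 8 ≡ 10. → (5, 10)
3Q = (5, 10).
Finally 3P + 3Q:
(12, 11) + (5, 10). λ = (10 - 11)/(5 - 12) ≡ 16/10 mod 17. 10⁻¹ ≡ 12 (mod 17), so λ ≡ 5.
  x = λ² - 12 - 5 = 25 - 17 ≡ 8; y = λ·(12 - 8) - 11 ≡ 9. → (8, 9)

(8, 9)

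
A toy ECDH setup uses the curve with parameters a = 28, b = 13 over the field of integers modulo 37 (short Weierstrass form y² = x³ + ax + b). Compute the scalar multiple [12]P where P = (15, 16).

Double-and-add on 12 = (1100)₂. Start with P = (15, 16) for the leading 1-bit.
double: tangent at (15, 16): λ = (3·15² + 28)/(2·16) ≡ 0/32. 32⁻¹ ≡ 22 (mod 37), so λ ≡ 0·22 ≡ 0.
  x = λ² - 15 - 15 = 0 - 30 ≡ 7; y = λ·(15 - 7) - 16 ≡ 21. → (7, 21)
add P: (7, 21) + (15, 16). λ = (16 - 21)/(15 - 7) ≡ 32/8 mod 37. 8⁻¹ ≡ 14 (mod 37) since 8·14 = 112 ≡ 1, so λ ≡ 4.
  x = λ² - 7 - 15 = 16 - 22 ≡ 31; y = λ·(7 - 31) - 21 ≡ 31. → (31, 31)
double: tangent at (31, 31): λ = (3·31² + 28)/(2·31) ≡ 25/25. 25⁻¹ ≡ 3 (mod 37) since 25·3 = 75 ≡ 1, so λ ≡ 25·3 ≡ 1.
  x = λ² - 31 - 31 = 1 - 62 ≡ 13; y = λ·(31 - 13) - 31 ≡ 24. → (13, 24)
double: tangent at (13, 24): λ = (3·13² + 28)/(2·24) ≡ 17/11. 11⁻¹ ≡ 27 (mod 37), so λ ≡ 17·27 ≡ 15.
  x = λ² - 13 - 13 = 225 - 26 ≡ 14; y = λ·(13 - 14) - 24 ≡ 35. → (14, 35)

(14, 35)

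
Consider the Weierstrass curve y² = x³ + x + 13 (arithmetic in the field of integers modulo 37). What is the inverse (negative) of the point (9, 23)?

-(9, 23) = (9, -23 mod 37) = (9, 14).

(9, 14)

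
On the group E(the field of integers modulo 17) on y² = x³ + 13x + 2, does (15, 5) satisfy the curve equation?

no

y² = 5² ≡ 8; x³ + 13x + 2 = 3572 ≡ 2 (mod 17). 8 ≠ 2.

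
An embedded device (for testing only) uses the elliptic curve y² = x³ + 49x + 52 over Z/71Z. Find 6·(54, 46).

Write G = (54, 46).
Double-and-add on 6 = (110)₂. Start with G = (54, 46) for the leading 1-bit.
double: tangent at (54, 46): λ = (3·54² + 49)/(2·46) ≡ 64/21. 21⁻¹ ≡ 44 (mod 71), so λ ≡ 64·44 ≡ 47.
  x = λ² - 54 - 54 = 2209 - 108 ≡ 42; y = λ·(54 - 42) - 46 ≡ 21. → (42, 21)
add G: (42, 21) + (54, 46). λ = (46 - 21)/(54 - 42) ≡ 25/12 mod 71. 12⁻¹ ≡ 6 (mod 71), so λ ≡ 8.
  x = λ² - 42 - 54 = 64 - 96 ≡ 39; y = λ·(42 - 39) - 21 ≡ 3. → (39, 3)
double: tangent at (39, 3): λ = (3·39² + 49)/(2·3) ≡ 68/6. 6⁻¹ ≡ 12 (mod 71), so λ ≡ 68·12 ≡ 35.
  x = λ² - 39 - 39 = 1225 - 78 ≡ 11; y = λ·(39 - 11) - 3 ≡ 54. → (11, 54)

(11, 54)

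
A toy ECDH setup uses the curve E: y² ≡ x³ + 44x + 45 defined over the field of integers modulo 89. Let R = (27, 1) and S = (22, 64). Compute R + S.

(35, 82)

(27, 1) + (22, 64). λ = (64 - 1)/(22 - 27) ≡ 63/84 mod 89. 84⁻¹ ≡ 71 (mod 89), so λ ≡ 23.
  x = λ² - 27 - 22 = 529 - 49 ≡ 35; y = λ·(27 - 35) - 1 ≡ 82. → (35, 82)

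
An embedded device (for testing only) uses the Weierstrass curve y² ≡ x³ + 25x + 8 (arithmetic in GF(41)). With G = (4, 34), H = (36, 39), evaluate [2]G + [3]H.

(0, 7)

First 2G:
Repeated addition: build up to 2G.
2G: tangent at (4, 34): λ = (3·4² + 25)/(2·34) ≡ 32/27. 27⁻¹ ≡ 38 (mod 41), so λ ≡ 32·38 ≡ 27.
  x = λ² - 4 - 4 = 729 - 8 ≡ 24; y = λ·(4 - 24) - 34 ≡ 0. → (24, 0)
2G = (24, 0).
Next 3H:
Repeated addition: build up to 3H.
2H: tangent at (36, 39): λ = (3·36² + 25)/(2·39) ≡ 18/37. 37⁻¹ ≡ 10 (mod 41), so λ ≡ 18·10 ≡ 16.
  x = λ² - 36 - 36 = 256 - 72 ≡ 20; y = λ·(36 - 20) - 39 ≡ 12. → (20, 12)
3H: (20, 12) + (36, 39). λ = (39 - 12)/(36 - 20) ≡ 27/16 mod 41. 16⁻¹ ≡ 18 (mod 41) since 16·18 = 288 ≡ 1, so λ ≡ 35.
  x = λ² - 20 - 36 = 1225 - 56 ≡ 21; y = λ·(20 - 21) - 12 ≡ 35. → (21, 35)
3H = (21, 35).
Finally 2G + 3H:
(24, 0) + (21, 35). λ = (35 - 0)/(21 - 24) ≡ 35/38 mod 41. 38⁻¹ ≡ 27 (mod 41), so λ ≡ 2.
  x = λ² - 24 - 21 = 4 - 45 ≡ 0; y = λ·(24 - 0) - 0 ≡ 7. → (0, 7)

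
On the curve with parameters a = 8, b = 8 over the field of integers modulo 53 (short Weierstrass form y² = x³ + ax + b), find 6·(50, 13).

(50, 40)

Write Q = (50, 13).
Repeated addition: build up to 6Q.
2Q: tangent at (50, 13): λ = (3·50² + 8)/(2·13) ≡ 35/26. 26⁻¹ ≡ 51 (mod 53), so λ ≡ 35·51 ≡ 36.
  x = λ² - 50 - 50 = 1296 - 100 ≡ 30; y = λ·(50 - 30) - 13 ≡ 18. → (30, 18)
3Q: (30, 18) + (50, 13). λ = (13 - 18)/(50 - 30) ≡ 48/20 mod 53. 20⁻¹ ≡ 8 (mod 53), so λ ≡ 13.
  x = λ² - 30 - 50 = 169 - 80 ≡ 36; y = λ·(30 - 36) - 18 ≡ 10. → (36, 10)
4Q: (36, 10) + (50, 13). λ = (13 - 10)/(50 - 36) ≡ 3/14 mod 53. 14⁻¹ ≡ 19 (mod 53) since 14·19 = 266 ≡ 1, so λ ≡ 4.
  x = λ² - 36 - 50 = 16 - 86 ≡ 36; y = λ·(36 - 36) - 10 ≡ 43. → (36, 43)
5Q: (36, 43) + (50, 13). λ = (13 - 43)/(50 - 36) ≡ 23/14 mod 53. 14⁻¹ ≡ 19 (mod 53) since 14·19 = 266 ≡ 1, so λ ≡ 13.
  x = λ² - 36 - 50 = 169 - 86 ≡ 30; y = λ·(36 - 30) - 43 ≡ 35. → (30, 35)
6Q: (30, 35) + (50, 13). λ = (13 - 35)/(50 - 30) ≡ 31/20 mod 53. 20⁻¹ ≡ 8 (mod 53), so λ ≡ 36.
  x = λ² - 30 - 50 = 1296 - 80 ≡ 50; y = λ·(30 - 50) - 35 ≡ 40. → (50, 40)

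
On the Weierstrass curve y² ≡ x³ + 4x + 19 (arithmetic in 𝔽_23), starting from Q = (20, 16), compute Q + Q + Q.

Repeated addition: build up to 3Q.
2Q: tangent at (20, 16): λ = (3·20² + 4)/(2·16) ≡ 8/9. 9⁻¹ ≡ 18 (mod 23), so λ ≡ 8·18 ≡ 6.
  x = λ² - 20 - 20 = 36 - 40 ≡ 19; y = λ·(20 - 19) - 16 ≡ 13. → (19, 13)
3Q: (19, 13) + (20, 16). λ = (16 - 13)/(20 - 19) ≡ 3/1 mod 23. 1⁻¹ ≡ 1 (mod 23) since 1·1 = 1 ≡ 1, so λ ≡ 3.
  x = λ² - 19 - 20 = 9 - 39 ≡ 16; y = λ·(19 - 16) - 13 ≡ 19. → (16, 19)

(16, 19)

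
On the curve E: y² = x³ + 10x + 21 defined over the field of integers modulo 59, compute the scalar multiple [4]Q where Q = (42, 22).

Repeated addition: build up to 4Q.
2Q: tangent at (42, 22): λ = (3·42² + 10)/(2·22) ≡ 51/44. 44⁻¹ ≡ 55 (mod 59) since 44·55 = 2420 ≡ 1, so λ ≡ 51·55 ≡ 32.
  x = λ² - 42 - 42 = 1024 - 84 ≡ 55; y = λ·(42 - 55) - 22 ≡ 34. → (55, 34)
3Q: (55, 34) + (42, 22). λ = (22 - 34)/(42 - 55) ≡ 47/46 mod 59. 46⁻¹ ≡ 9 (mod 59) since 46·9 = 414 ≡ 1, so λ ≡ 10.
  x = λ² - 55 - 42 = 100 - 97 ≡ 3; y = λ·(55 - 3) - 34 ≡ 14. → (3, 14)
4Q: (3, 14) + (42, 22). λ = (22 - 14)/(42 - 3) ≡ 8/39 mod 59. 39⁻¹ ≡ 56 (mod 59) since 39·56 = 2184 ≡ 1, so λ ≡ 35.
  x = λ² - 3 - 42 = 1225 - 45 ≡ 0; y = λ·(3 - 0) - 14 ≡ 32. → (0, 32)

(0, 32)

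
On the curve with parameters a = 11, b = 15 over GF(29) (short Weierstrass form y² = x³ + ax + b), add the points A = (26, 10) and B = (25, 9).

(8, 8)

(26, 10) + (25, 9). λ = (9 - 10)/(25 - 26) ≡ 28/28 mod 29. 28⁻¹ ≡ 28 (mod 29), so λ ≡ 1.
  x = λ² - 26 - 25 = 1 - 51 ≡ 8; y = λ·(26 - 8) - 10 ≡ 8. → (8, 8)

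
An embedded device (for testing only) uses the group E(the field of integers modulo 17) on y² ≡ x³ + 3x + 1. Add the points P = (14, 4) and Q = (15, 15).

(7, 5)

(14, 4) + (15, 15). λ = (15 - 4)/(15 - 14) ≡ 11/1 mod 17. 1⁻¹ ≡ 1 (mod 17) since 1·1 = 1 ≡ 1, so λ ≡ 11.
  x = λ² - 14 - 15 = 121 - 29 ≡ 7; y = λ·(14 - 7) - 4 ≡ 5. → (7, 5)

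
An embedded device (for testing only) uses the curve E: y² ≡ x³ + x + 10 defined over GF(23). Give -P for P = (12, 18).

-(12, 18) = (12, -18 mod 23) = (12, 5).

(12, 5)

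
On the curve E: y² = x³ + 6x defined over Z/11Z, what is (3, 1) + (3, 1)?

tangent at (3, 1): λ = (3·3² + 6)/(2·1) ≡ 0/2. 2⁻¹ ≡ 6 (mod 11) since 2·6 = 12 ≡ 1, so λ ≡ 0·6 ≡ 0.
  x = λ² - 3 - 3 = 0 - 6 ≡ 5; y = λ·(3 - 5) - 1 ≡ 10. → (5, 10)

(5, 10)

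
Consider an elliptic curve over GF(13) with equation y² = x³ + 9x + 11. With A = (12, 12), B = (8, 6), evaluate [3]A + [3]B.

First 3A:
Repeated addition: build up to 3A.
2A: tangent at (12, 12): λ = (3·12² + 9)/(2·12) ≡ 12/11. 11⁻¹ ≡ 6 (mod 13), so λ ≡ 12·6 ≡ 7.
  x = λ² - 12 - 12 = 49 - 24 ≡ 12; y = λ·(12 - 12) - 12 ≡ 1. → (12, 1)
3A: (12, 1) + (12, 12): same x and y₁ ≡ -y₂, so the sum is 𝒪.
3A = 𝒪.
Next 3B:
Repeated addition: build up to 3B.
2B: tangent at (8, 6): λ = (3·8² + 9)/(2·6) ≡ 6/12. 12⁻¹ ≡ 12 (mod 13) since 12·12 = 144 ≡ 1, so λ ≡ 6·12 ≡ 7.
  x = λ² - 8 - 8 = 49 - 16 ≡ 7; y = λ·(8 - 7) - 6 ≡ 1. → (7, 1)
3B: (7, 1) + (8, 6). λ = (6 - 1)/(8 - 7) ≡ 5/1 mod 13. 1⁻¹ ≡ 1 (mod 13), so λ ≡ 5.
  x = λ² - 7 - 8 = 25 - 15 ≡ 10; y = λ·(7 - 10) - 1 ≡ 10. → (10, 10)
3B = (10, 10).
Finally 3A + 3B:
𝒪 + (10, 10) = (10, 10) (identity).

(10, 10)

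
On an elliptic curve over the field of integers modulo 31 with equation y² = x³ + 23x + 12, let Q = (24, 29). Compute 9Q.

Repeated addition: build up to 9Q.
2Q: tangent at (24, 29): λ = (3·24² + 23)/(2·29) ≡ 15/27. 27⁻¹ ≡ 23 (mod 31), so λ ≡ 15·23 ≡ 4.
  x = λ² - 24 - 24 = 16 - 48 ≡ 30; y = λ·(24 - 30) - 29 ≡ 9. → (30, 9)
3Q: (30, 9) + (24, 29). λ = (29 - 9)/(24 - 30) ≡ 20/25 mod 31. 25⁻¹ ≡ 5 (mod 31) since 25·5 = 125 ≡ 1, so λ ≡ 7.
  x = λ² - 30 - 24 = 49 - 54 ≡ 26; y = λ·(30 - 26) - 9 ≡ 19. → (26, 19)
4Q: (26, 19) + (24, 29). λ = (29 - 19)/(24 - 26) ≡ 10/29 mod 31. 29⁻¹ ≡ 15 (mod 31) since 29·15 = 435 ≡ 1, so λ ≡ 26.
  x = λ² - 26 - 24 = 676 - 50 ≡ 6; y = λ·(26 - 6) - 19 ≡ 5. → (6, 5)
5Q: (6, 5) + (24, 29). λ = (29 - 5)/(24 - 6) ≡ 24/18 mod 31. 18⁻¹ ≡ 19 (mod 31) since 18·19 = 342 ≡ 1, so λ ≡ 22.
  x = λ² - 6 - 24 = 484 - 30 ≡ 20; y = λ·(6 - 20) - 5 ≡ 28. → (20, 28)
6Q: (20, 28) + (24, 29). λ = (29 - 28)/(24 - 20) ≡ 1/4 mod 31. 4⁻¹ ≡ 8 (mod 31) since 4·8 = 32 ≡ 1, so λ ≡ 8.
  x = λ² - 20 - 24 = 64 - 44 ≡ 20; y = λ·(20 - 20) - 28 ≡ 3. → (20, 3)
7Q: (20, 3) + (24, 29). λ = (29 - 3)/(24 - 20) ≡ 26/4 mod 31. 4⁻¹ ≡ 8 (mod 31), so λ ≡ 22.
  x = λ² - 20 - 24 = 484 - 44 ≡ 6; y = λ·(20 - 6) - 3 ≡ 26. → (6, 26)
8Q: (6, 26) + (24, 29). λ = (29 - 26)/(24 - 6) ≡ 3/18 mod 31. 18⁻¹ ≡ 19 (mod 31) since 18·19 = 342 ≡ 1, so λ ≡ 26.
  x = λ² - 6 - 24 = 676 - 30 ≡ 26; y = λ·(6 - 26) - 26 ≡ 12. → (26, 12)
9Q: (26, 12) + (24, 29). λ = (29 - 12)/(24 - 26) ≡ 17/29 mod 31. 29⁻¹ ≡ 15 (mod 31) since 29·15 = 435 ≡ 1, so λ ≡ 7.
  x = λ² - 26 - 24 = 49 - 50 ≡ 30; y = λ·(26 - 30) - 12 ≡ 22. → (30, 22)

(30, 22)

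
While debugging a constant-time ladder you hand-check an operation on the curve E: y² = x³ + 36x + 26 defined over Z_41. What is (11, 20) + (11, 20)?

(17, 37)

tangent at (11, 20): λ = (3·11² + 36)/(2·20) ≡ 30/40. 40⁻¹ ≡ 40 (mod 41) since 40·40 = 1600 ≡ 1, so λ ≡ 30·40 ≡ 11.
  x = λ² - 11 - 11 = 121 - 22 ≡ 17; y = λ·(11 - 17) - 20 ≡ 37. → (17, 37)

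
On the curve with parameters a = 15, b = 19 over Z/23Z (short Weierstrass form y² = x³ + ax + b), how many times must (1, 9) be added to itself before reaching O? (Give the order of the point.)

2P: tangent at (1, 9): λ = (3·1² + 15)/(2·9) ≡ 18/18. 18⁻¹ ≡ 9 (mod 23), so λ ≡ 18·9 ≡ 1.
  x = λ² - 1 - 1 = 1 - 2 ≡ 22; y = λ·(1 - 22) - 9 ≡ 16. → (22, 16)
3P: (22, 16) + (1, 9). λ = (9 - 16)/(1 - 22) ≡ 16/2 mod 23. 2⁻¹ ≡ 12 (mod 23), so λ ≡ 8.
  x = λ² - 22 - 1 = 64 - 23 ≡ 18; y = λ·(22 - 18) - 16 ≡ 16. → (18, 16)
4P: (18, 16) + (1, 9). λ = (9 - 16)/(1 - 18) ≡ 16/6 mod 23. 6⁻¹ ≡ 4 (mod 23) since 6·4 = 24 ≡ 1, so λ ≡ 18.
  x = λ² - 18 - 1 = 324 - 19 ≡ 6; y = λ·(18 - 6) - 16 ≡ 16. → (6, 16)
5P: (6, 16) + (1, 9). λ = (9 - 16)/(1 - 6) ≡ 16/18 mod 23. 18⁻¹ ≡ 9 (mod 23) since 18·9 = 162 ≡ 1, so λ ≡ 6.
  x = λ² - 6 - 1 = 36 - 7 ≡ 6; y = λ·(6 - 6) - 16 ≡ 7. → (6, 7)
6P: (6, 7) + (1, 9). λ = (9 - 7)/(1 - 6) ≡ 2/18 mod 23. 18⁻¹ ≡ 9 (mod 23), so λ ≡ 18.
  x = λ² - 6 - 1 = 324 - 7 ≡ 18; y = λ·(6 - 18) - 7 ≡ 7. → (18, 7)
7P: (18, 7) + (1, 9). λ = (9 - 7)/(1 - 18) ≡ 2/6 mod 23. 6⁻¹ ≡ 4 (mod 23) since 6·4 = 24 ≡ 1, so λ ≡ 8.
  x = λ² - 18 - 1 = 64 - 19 ≡ 22; y = λ·(18 - 22) - 7 ≡ 7. → (22, 7)
8P: (22, 7) + (1, 9). λ = (9 - 7)/(1 - 22) ≡ 2/2 mod 23. 2⁻¹ ≡ 12 (mod 23) since 2·12 = 24 ≡ 1, so λ ≡ 1.
  x = λ² - 22 - 1 = 1 - 23 ≡ 1; y = λ·(22 - 1) - 7 ≡ 14. → (1, 14)
9P: (1, 14) + (1, 9): same x and y₁ ≡ -y₂, so the sum is O.
9P = O, so the order is 9.

9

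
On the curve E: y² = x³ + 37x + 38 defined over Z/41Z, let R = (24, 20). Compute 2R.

(38, 8)

tangent at (24, 20): λ = (3·24² + 37)/(2·20) ≡ 2/40. 40⁻¹ ≡ 40 (mod 41), so λ ≡ 2·40 ≡ 39.
  x = λ² - 24 - 24 = 1521 - 48 ≡ 38; y = λ·(24 - 38) - 20 ≡ 8. → (38, 8)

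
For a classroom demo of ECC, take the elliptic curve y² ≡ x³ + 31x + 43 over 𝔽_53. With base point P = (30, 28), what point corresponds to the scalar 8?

Repeated addition: build up to 8P.
2P: tangent at (30, 28): λ = (3·30² + 31)/(2·28) ≡ 28/3. 3⁻¹ ≡ 18 (mod 53), so λ ≡ 28·18 ≡ 27.
  x = λ² - 30 - 30 = 729 - 60 ≡ 33; y = λ·(30 - 33) - 28 ≡ 50. → (33, 50)
3P: (33, 50) + (30, 28). λ = (28 - 50)/(30 - 33) ≡ 31/50 mod 53. 50⁻¹ ≡ 35 (mod 53), so λ ≡ 25.
  x = λ² - 33 - 30 = 625 - 63 ≡ 32; y = λ·(33 - 32) - 50 ≡ 28. → (32, 28)
4P: (32, 28) + (30, 28). λ = (28 - 28)/(30 - 32) ≡ 0/51 mod 53. 51⁻¹ ≡ 26 (mod 53), so λ ≡ 0.
  x = λ² - 32 - 30 = 0 - 62 ≡ 44; y = λ·(32 - 44) - 28 ≡ 25. → (44, 25)
5P: (44, 25) + (30, 28). λ = (28 - 25)/(30 - 44) ≡ 3/39 mod 53. 39⁻¹ ≡ 34 (mod 53) since 39·34 = 1326 ≡ 1, so λ ≡ 49.
  x = λ² - 44 - 30 = 2401 - 74 ≡ 48; y = λ·(44 - 48) - 25 ≡ 44. → (48, 44)
6P: (48, 44) + (30, 28). λ = (28 - 44)/(30 - 48) ≡ 37/35 mod 53. 35⁻¹ ≡ 50 (mod 53) since 35·50 = 1750 ≡ 1, so λ ≡ 48.
  x = λ² - 48 - 30 = 2304 - 78 ≡ 0; y = λ·(48 - 0) - 44 ≡ 34. → (0, 34)
7P: (0, 34) + (30, 28). λ = (28 - 34)/(30 - 0) ≡ 47/30 mod 53. 30⁻¹ ≡ 23 (mod 53), so λ ≡ 21.
  x = λ² - 0 - 30 = 441 - 30 ≡ 40; y = λ·(0 - 40) - 34 ≡ 27. → (40, 27)
8P: (40, 27) + (30, 28). λ = (28 - 27)/(30 - 40) ≡ 1/43 mod 53. 43⁻¹ ≡ 37 (mod 53), so λ ≡ 37.
  x = λ² - 40 - 30 = 1369 - 70 ≡ 27; y = λ·(40 - 27) - 27 ≡ 30. → (27, 30)

(27, 30)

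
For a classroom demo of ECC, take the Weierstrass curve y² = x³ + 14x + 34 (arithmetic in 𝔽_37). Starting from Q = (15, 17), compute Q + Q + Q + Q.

Repeated addition: build up to 4Q.
2Q: tangent at (15, 17): λ = (3·15² + 14)/(2·17) ≡ 23/34. 34⁻¹ ≡ 12 (mod 37), so λ ≡ 23·12 ≡ 17.
  x = λ² - 15 - 15 = 289 - 30 ≡ 0; y = λ·(15 - 0) - 17 ≡ 16. → (0, 16)
3Q: (0, 16) + (15, 17). λ = (17 - 16)/(15 - 0) ≡ 1/15 mod 37. 15⁻¹ ≡ 5 (mod 37) since 15·5 = 75 ≡ 1, so λ ≡ 5.
  x = λ² - 0 - 15 = 25 - 15 ≡ 10; y = λ·(0 - 10) - 16 ≡ 8. → (10, 8)
4Q: (10, 8) + (15, 17). λ = (17 - 8)/(15 - 10) ≡ 9/5 mod 37. 5⁻¹ ≡ 15 (mod 37) since 5·15 = 75 ≡ 1, so λ ≡ 24.
  x = λ² - 10 - 15 = 576 - 25 ≡ 33; y = λ·(10 - 33) - 8 ≡ 32. → (33, 32)

(33, 32)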